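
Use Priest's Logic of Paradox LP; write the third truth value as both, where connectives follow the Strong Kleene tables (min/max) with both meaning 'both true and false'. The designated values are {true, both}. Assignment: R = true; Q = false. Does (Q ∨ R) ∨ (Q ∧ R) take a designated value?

Yes

Q ∨ R = false ∨ true = true
Q ∧ R = false ∧ true = false
(Q ∨ R) ∨ (Q ∧ R) = true ∨ false = true
true ∈ {true, both}.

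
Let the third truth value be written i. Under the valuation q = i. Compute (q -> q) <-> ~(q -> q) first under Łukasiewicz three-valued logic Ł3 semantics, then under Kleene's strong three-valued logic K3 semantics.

0; i

In Łukasiewicz three-valued logic Ł3: q -> q = i -> i = 1
q -> q = i -> i = 1
~(q -> q) = ~1 = 0
(q -> q) <-> ~(q -> q) = 1 <-> 0 = 0
In Kleene's strong three-valued logic K3: q -> q = i -> i = i
q -> q = i -> i = i
~(q -> q) = ~i = i
(q -> q) <-> ~(q -> q) = i <-> i = i
They differ because Łukasiewicz three-valued logic Ł3 and Kleene's strong three-valued logic K3 treat i differently under implication.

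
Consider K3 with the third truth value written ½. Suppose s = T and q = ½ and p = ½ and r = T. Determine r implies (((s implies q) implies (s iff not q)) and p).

s implies q = T implies ½ = ½  [not T or ½]
not q = not ½ = ½
s iff not q = T iff ½ = ½
(s implies q) implies (s iff not q) = ½ implies ½ = ½
((s implies q) implies (s iff not q)) and p = ½ and ½ = ½
r implies (((s implies q) implies (s iff not q)) and p) = T implies ½ = ½

½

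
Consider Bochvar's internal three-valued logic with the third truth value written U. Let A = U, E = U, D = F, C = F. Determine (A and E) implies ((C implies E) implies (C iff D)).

U

A and E = U and U = U
C implies E = F implies U = U  [any arg is the third value ⇒ result is the third value]
C iff D = F iff F = T
(C implies E) implies (C iff D) = U implies T = U
(A and E) implies ((C implies E) implies (C iff D)) = U implies U = U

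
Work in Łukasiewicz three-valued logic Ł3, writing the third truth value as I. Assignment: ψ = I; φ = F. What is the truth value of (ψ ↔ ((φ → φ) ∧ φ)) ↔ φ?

φ → φ = F → F = T
(φ → φ) ∧ φ = T ∧ F = F
ψ ↔ ((φ → φ) ∧ φ) = I ↔ F = I  [1 − |½−0|]
(ψ ↔ ((φ → φ) ∧ φ)) ↔ φ = I ↔ F = I

I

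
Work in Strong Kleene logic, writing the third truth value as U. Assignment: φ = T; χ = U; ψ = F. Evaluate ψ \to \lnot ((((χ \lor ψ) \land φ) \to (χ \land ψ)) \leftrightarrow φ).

χ \lor ψ = U \lor F = U
(χ \lor ψ) \land φ = U \land T = U
χ \land ψ = U \land F = F
((χ \lor ψ) \land φ) \to (χ \land ψ) = U \to F = U  [\lnot U \lor F]
(((χ \lor ψ) \land φ) \to (χ \land ψ)) \leftrightarrow φ = U \leftrightarrow T = U
\lnot ((((χ \lor ψ) \land φ) \to (χ \land ψ)) \leftrightarrow φ) = \lnot U = U
ψ \to \lnot ((((χ \lor ψ) \land φ) \to (χ \land ψ)) \leftrightarrow φ) = F \to U = T

T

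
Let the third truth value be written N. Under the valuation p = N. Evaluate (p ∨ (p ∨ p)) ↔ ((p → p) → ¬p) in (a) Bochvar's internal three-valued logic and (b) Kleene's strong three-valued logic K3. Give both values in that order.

In Bochvar's internal three-valued logic: p ∨ p = N ∨ N = N
p ∨ (p ∨ p) = N ∨ N = N
p → p = N → N = N  [any arg is the third value ⇒ result is the third value]
¬p = ¬N = N
(p → p) → ¬p = N → N = N
(p ∨ (p ∨ p)) ↔ ((p → p) → ¬p) = N ↔ N = N
In Kleene's strong three-valued logic K3: p ∨ p = N ∨ N = N
p ∨ (p ∨ p) = N ∨ N = N
p → p = N → N = N
¬p = ¬N = N
(p → p) → ¬p = N → N = N
(p ∨ (p ∨ p)) ↔ ((p → p) → ¬p) = N ↔ N = N

N; N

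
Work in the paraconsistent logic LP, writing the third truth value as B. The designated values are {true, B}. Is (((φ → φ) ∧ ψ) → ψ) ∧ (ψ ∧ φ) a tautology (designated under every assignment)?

Countermodel: φ=true, ψ=false gives false, which is not designated.

No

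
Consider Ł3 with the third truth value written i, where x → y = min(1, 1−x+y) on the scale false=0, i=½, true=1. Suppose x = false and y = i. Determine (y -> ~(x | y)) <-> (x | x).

false

x | y = false | i = i
~(x | y) = ~i = i
y -> ~(x | y) = i -> i = true  [min(1, 1−½+½)]
x | x = false | false = false
(y -> ~(x | y)) <-> (x | x) = true <-> false = false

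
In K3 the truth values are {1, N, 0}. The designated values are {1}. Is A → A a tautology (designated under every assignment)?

Countermodel: A=N gives N, which is not designated.

No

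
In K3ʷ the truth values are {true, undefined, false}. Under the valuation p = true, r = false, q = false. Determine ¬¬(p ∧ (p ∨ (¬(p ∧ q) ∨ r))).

true

p ∧ q = true ∧ false = false
¬(p ∧ q) = ¬false = true
¬(p ∧ q) ∨ r = true ∨ false = true
p ∨ (¬(p ∧ q) ∨ r) = true ∨ true = true
p ∧ (p ∨ (¬(p ∧ q) ∨ r)) = true ∧ true = true
¬(p ∧ (p ∨ (¬(p ∧ q) ∨ r))) = ¬true = false
¬¬(p ∧ (p ∨ (¬(p ∧ q) ∨ r))) = ¬false = true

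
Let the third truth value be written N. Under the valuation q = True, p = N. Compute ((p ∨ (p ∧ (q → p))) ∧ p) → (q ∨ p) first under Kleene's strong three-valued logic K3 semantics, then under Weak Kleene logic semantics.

True; N

In Kleene's strong three-valued logic K3: q → p = True → N = N  [¬True ∨ N]
p ∧ (q → p) = N ∧ N = N
p ∨ (p ∧ (q → p)) = N ∨ N = N
(p ∨ (p ∧ (q → p))) ∧ p = N ∧ N = N
q ∨ p = True ∨ N = True
((p ∨ (p ∧ (q → p))) ∧ p) → (q ∨ p) = N → True = True
In Weak Kleene logic: q → p = True → N = N  [any arg is the third value ⇒ result is the third value]
p ∧ (q → p) = N ∧ N = N
p ∨ (p ∧ (q → p)) = N ∨ N = N
(p ∨ (p ∧ (q → p))) ∧ p = N ∧ N = N
q ∨ p = True ∨ N = N
((p ∨ (p ∧ (q → p))) ∧ p) → (q ∨ p) = N → N = N
They differ because Kleene's strong three-valued logic K3 and Weak Kleene logic treat N differently under the binary connectives.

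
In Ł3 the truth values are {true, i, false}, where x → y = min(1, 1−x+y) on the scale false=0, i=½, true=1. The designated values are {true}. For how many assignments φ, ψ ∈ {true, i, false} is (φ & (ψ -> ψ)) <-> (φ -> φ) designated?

Designated under: (φ=true, ψ=true); (φ=true, ψ=i); (φ=true, ψ=false).

3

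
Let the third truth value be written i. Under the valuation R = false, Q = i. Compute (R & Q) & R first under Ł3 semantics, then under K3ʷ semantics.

In Ł3: R & Q = false & i = false
(R & Q) & R = false & false = false
In K3ʷ: R & Q = false & i = i
(R & Q) & R = i & false = i
They differ because Ł3 and K3ʷ treat i differently under the binary connectives.

false; i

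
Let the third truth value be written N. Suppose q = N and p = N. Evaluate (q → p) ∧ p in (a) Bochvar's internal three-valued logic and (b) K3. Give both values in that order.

In Bochvar's internal three-valued logic: q → p = N → N = N  [any arg is the third value ⇒ result is the third value]
(q → p) ∧ p = N ∧ N = N
In K3: q → p = N → N = N  [¬N ∨ N]
(q → p) ∧ p = N ∧ N = N

N; N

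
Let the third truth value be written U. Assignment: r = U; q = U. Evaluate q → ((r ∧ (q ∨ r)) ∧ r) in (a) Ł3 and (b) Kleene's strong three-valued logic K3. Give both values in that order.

1; U

In Ł3: q ∨ r = U ∨ U = U
r ∧ (q ∨ r) = U ∧ U = U
(r ∧ (q ∨ r)) ∧ r = U ∧ U = U
q → ((r ∧ (q ∨ r)) ∧ r) = U → U = 1  [min(1, 1−½+½)]
In Kleene's strong three-valued logic K3: q ∨ r = U ∨ U = U
r ∧ (q ∨ r) = U ∧ U = U
(r ∧ (q ∨ r)) ∧ r = U ∧ U = U
q → ((r ∧ (q ∨ r)) ∧ r) = U → U = U  [¬U ∨ U]
They differ because Ł3 and Kleene's strong three-valued logic K3 treat U differently under implication.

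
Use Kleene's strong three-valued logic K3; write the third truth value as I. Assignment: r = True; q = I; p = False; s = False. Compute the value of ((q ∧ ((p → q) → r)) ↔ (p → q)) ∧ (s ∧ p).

p → q = False → I = True  [¬False ∨ I]
(p → q) → r = True → True = True
q ∧ ((p → q) → r) = I ∧ True = I
p → q = False → I = True
(q ∧ ((p → q) → r)) ↔ (p → q) = I ↔ True = I
s ∧ p = False ∧ False = False
((q ∧ ((p → q) → r)) ↔ (p → q)) ∧ (s ∧ p) = I ∧ False = False

False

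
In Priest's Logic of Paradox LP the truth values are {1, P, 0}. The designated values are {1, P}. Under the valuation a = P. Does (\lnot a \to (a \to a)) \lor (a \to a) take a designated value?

\lnot a = \lnot P = P
a \to a = P \to P = P
\lnot a \to (a \to a) = P \to P = P
a \to a = P \to P = P
(\lnot a \to (a \to a)) \lor (a \to a) = P \lor P = P
P ∈ {1, P}.

Yes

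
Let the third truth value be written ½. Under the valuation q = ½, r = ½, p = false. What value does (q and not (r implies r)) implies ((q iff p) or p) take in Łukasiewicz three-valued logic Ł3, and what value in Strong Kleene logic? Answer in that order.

true; ½

In Łukasiewicz three-valued logic Ł3: r implies r = ½ implies ½ = true
not (r implies r) = not true = false
q and not (r implies r) = ½ and false = false
q iff p = ½ iff false = ½
(q iff p) or p = ½ or false = ½
(q and not (r implies r)) implies ((q iff p) or p) = false implies ½ = true
In Strong Kleene logic: r implies r = ½ implies ½ = ½  [not ½ or ½]
not (r implies r) = not ½ = ½
q and not (r implies r) = ½ and ½ = ½
q iff p = ½ iff false = ½
(q iff p) or p = ½ or false = ½
(q and not (r implies r)) implies ((q iff p) or p) = ½ implies ½ = ½
They differ because Łukasiewicz three-valued logic Ł3 and Strong Kleene logic treat ½ differently under implication.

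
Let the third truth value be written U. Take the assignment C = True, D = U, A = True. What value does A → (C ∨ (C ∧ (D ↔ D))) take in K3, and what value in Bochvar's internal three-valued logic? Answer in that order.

True; U

In K3: D ↔ D = U ↔ U = U
C ∧ (D ↔ D) = True ∧ U = U
C ∨ (C ∧ (D ↔ D)) = True ∨ U = True
A → (C ∨ (C ∧ (D ↔ D))) = True → True = True
In Bochvar's internal three-valued logic: D ↔ D = U ↔ U = U
C ∧ (D ↔ D) = True ∧ U = U
C ∨ (C ∧ (D ↔ D)) = True ∨ U = U
A → (C ∨ (C ∧ (D ↔ D))) = True → U = U  [any arg is the third value ⇒ result is the third value]
They differ because K3 and Bochvar's internal three-valued logic treat U differently under the binary connectives.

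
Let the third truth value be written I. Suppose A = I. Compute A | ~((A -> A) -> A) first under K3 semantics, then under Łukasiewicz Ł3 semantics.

In K3: A -> A = I -> I = I  [~I | I]
(A -> A) -> A = I -> I = I
~((A -> A) -> A) = ~I = I
A | ~((A -> A) -> A) = I | I = I
In Łukasiewicz Ł3: A -> A = I -> I = ⊤  [min(1, 1−½+½)]
(A -> A) -> A = ⊤ -> I = I
~((A -> A) -> A) = ~I = I
A | ~((A -> A) -> A) = I | I = I

I; I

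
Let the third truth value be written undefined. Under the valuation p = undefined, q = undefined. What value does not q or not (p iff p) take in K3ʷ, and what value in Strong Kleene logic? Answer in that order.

In K3ʷ: not q = not undefined = undefined
p iff p = undefined iff undefined = undefined
not (p iff p) = not undefined = undefined
not q or not (p iff p) = undefined or undefined = undefined
In Strong Kleene logic: not q = not undefined = undefined
p iff p = undefined iff undefined = undefined
not (p iff p) = not undefined = undefined
not q or not (p iff p) = undefined or undefined = undefined

undefined; undefined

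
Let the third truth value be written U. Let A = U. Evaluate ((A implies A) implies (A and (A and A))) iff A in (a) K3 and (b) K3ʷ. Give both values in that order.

U; U

In K3: A implies A = U implies U = U
A and A = U and U = U
A and (A and A) = U and U = U
(A implies A) implies (A and (A and A)) = U implies U = U
((A implies A) implies (A and (A and A))) iff A = U iff U = U
In K3ʷ: A implies A = U implies U = U  [any arg is the third value ⇒ result is the third value]
A and A = U and U = U
A and (A and A) = U and U = U
(A implies A) implies (A and (A and A)) = U implies U = U
((A implies A) implies (A and (A and A))) iff A = U iff U = U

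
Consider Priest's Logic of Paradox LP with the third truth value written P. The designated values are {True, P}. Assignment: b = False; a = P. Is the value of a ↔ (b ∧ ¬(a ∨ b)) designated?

Yes

a ∨ b = P ∨ False = P
¬(a ∨ b) = ¬P = P
b ∧ ¬(a ∨ b) = False ∧ P = False
a ↔ (b ∧ ¬(a ∨ b)) = P ↔ False = P
P ∈ {True, P}.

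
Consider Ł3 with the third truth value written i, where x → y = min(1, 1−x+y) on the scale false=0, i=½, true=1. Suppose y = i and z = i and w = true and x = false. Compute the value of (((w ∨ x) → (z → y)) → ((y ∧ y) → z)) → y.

i

w ∨ x = true ∨ false = true
z → y = i → i = true  [min(1, 1−½+½)]
(w ∨ x) → (z → y) = true → true = true
y ∧ y = i ∧ i = i
(y ∧ y) → z = i → i = true
((w ∨ x) → (z → y)) → ((y ∧ y) → z) = true → true = true
(((w ∨ x) → (z → y)) → ((y ∧ y) → z)) → y = true → i = i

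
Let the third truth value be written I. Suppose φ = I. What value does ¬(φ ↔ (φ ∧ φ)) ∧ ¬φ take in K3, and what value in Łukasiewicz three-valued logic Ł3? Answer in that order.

I; F

In K3: φ ∧ φ = I ∧ I = I
φ ↔ (φ ∧ φ) = I ↔ I = I
¬(φ ↔ (φ ∧ φ)) = ¬I = I
¬φ = ¬I = I
¬(φ ↔ (φ ∧ φ)) ∧ ¬φ = I ∧ I = I
In Łukasiewicz three-valued logic Ł3: φ ∧ φ = I ∧ I = I
φ ↔ (φ ∧ φ) = I ↔ I = T  [1 − |½−½|]
¬(φ ↔ (φ ∧ φ)) = ¬T = F
¬φ = ¬I = I
¬(φ ↔ (φ ∧ φ)) ∧ ¬φ = F ∧ I = F
They differ because K3 and Łukasiewicz three-valued logic Ł3 treat I differently under implication.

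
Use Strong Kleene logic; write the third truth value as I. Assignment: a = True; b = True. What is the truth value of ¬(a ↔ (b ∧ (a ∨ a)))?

a ∨ a = True ∨ True = True
b ∧ (a ∨ a) = True ∧ True = True
a ↔ (b ∧ (a ∨ a)) = True ↔ True = True
¬(a ↔ (b ∧ (a ∨ a))) = ¬True = False

False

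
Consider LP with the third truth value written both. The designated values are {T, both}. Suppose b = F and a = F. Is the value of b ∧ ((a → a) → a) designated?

a → a = F → F = T
(a → a) → a = T → F = F
b ∧ ((a → a) → a) = F ∧ F = F
F ∉ {T, both}.

No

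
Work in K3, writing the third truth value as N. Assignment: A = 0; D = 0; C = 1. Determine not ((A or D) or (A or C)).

A or D = 0 or 0 = 0
A or C = 0 or 1 = 1
(A or D) or (A or C) = 0 or 1 = 1
not ((A or D) or (A or C)) = not 1 = 0

0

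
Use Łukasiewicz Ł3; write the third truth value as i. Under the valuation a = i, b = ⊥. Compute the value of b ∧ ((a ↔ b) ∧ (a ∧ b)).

⊥

a ↔ b = i ↔ ⊥ = i  [1 − |½−0|]
a ∧ b = i ∧ ⊥ = ⊥
(a ↔ b) ∧ (a ∧ b) = i ∧ ⊥ = ⊥
b ∧ ((a ↔ b) ∧ (a ∧ b)) = ⊥ ∧ ⊥ = ⊥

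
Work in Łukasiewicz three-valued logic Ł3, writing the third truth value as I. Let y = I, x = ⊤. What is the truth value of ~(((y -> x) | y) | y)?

y -> x = I -> ⊤ = ⊤
(y -> x) | y = ⊤ | I = ⊤
((y -> x) | y) | y = ⊤ | I = ⊤
~(((y -> x) | y) | y) = ~⊤ = ⊥

⊥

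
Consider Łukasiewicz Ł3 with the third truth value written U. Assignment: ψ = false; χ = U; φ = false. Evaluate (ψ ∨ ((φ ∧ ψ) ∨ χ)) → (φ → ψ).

φ ∧ ψ = false ∧ false = false
(φ ∧ ψ) ∨ χ = false ∨ U = U
ψ ∨ ((φ ∧ ψ) ∨ χ) = false ∨ U = U
φ → ψ = false → false = true
(ψ ∨ ((φ ∧ ψ) ∨ χ)) → (φ → ψ) = U → true = true

true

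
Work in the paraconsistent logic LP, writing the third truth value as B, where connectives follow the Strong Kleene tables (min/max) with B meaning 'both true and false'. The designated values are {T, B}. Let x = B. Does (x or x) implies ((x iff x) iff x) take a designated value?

Yes

x or x = B or B = B
x iff x = B iff B = B
(x iff x) iff x = B iff B = B
(x or x) implies ((x iff x) iff x) = B implies B = B  [not B or B]
B ∈ {T, B}.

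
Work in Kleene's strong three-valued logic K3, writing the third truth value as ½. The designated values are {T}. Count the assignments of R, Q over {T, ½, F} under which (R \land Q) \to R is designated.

7

Of the 9 assignments, 7 give a value in {T}.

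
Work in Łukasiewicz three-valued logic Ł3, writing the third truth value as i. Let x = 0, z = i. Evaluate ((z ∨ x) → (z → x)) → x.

0

z ∨ x = i ∨ 0 = i
z → x = i → 0 = i
(z ∨ x) → (z → x) = i → i = 1
((z ∨ x) → (z → x)) → x = 1 → 0 = 0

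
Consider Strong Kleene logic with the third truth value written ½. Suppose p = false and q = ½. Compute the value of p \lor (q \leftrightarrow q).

q \leftrightarrow q = ½ \leftrightarrow ½ = ½
p \lor (q \leftrightarrow q) = false \lor ½ = ½

½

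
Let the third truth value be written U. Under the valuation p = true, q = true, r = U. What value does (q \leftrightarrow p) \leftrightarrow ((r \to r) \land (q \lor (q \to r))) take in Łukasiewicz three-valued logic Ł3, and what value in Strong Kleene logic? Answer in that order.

true; U

In Łukasiewicz three-valued logic Ł3: q \leftrightarrow p = true \leftrightarrow true = true
r \to r = U \to U = true  [min(1, 1−½+½)]
q \to r = true \to U = U
q \lor (q \to r) = true \lor U = true
(r \to r) \land (q \lor (q \to r)) = true \land true = true
(q \leftrightarrow p) \leftrightarrow ((r \to r) \land (q \lor (q \to r))) = true \leftrightarrow true = true
In Strong Kleene logic: q \leftrightarrow p = true \leftrightarrow true = true
r \to r = U \to U = U
q \to r = true \to U = U
q \lor (q \to r) = true \lor U = true
(r \to r) \land (q \lor (q \to r)) = U \land true = U
(q \leftrightarrow p) \leftrightarrow ((r \to r) \land (q \lor (q \to r))) = true \leftrightarrow U = U
They differ because Łukasiewicz three-valued logic Ł3 and Strong Kleene logic treat U differently under implication.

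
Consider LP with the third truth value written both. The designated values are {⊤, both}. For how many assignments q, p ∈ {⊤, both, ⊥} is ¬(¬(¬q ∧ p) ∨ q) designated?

Designated under: (q=both, p=⊤); (q=both, p=both); (q=⊥, p=⊤); (q=⊥, p=both).

4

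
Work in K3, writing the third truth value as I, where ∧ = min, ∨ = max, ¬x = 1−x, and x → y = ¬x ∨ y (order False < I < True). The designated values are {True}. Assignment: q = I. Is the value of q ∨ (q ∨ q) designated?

No

q ∨ q = I ∨ I = I
q ∨ (q ∨ q) = I ∨ I = I
I ∉ {True}.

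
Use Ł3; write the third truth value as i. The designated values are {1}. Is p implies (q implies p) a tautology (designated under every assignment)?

Yes

Every assignment of p, q over {1, i, 0} gives a value in {1}.
In particular, with p=i, q=i: p implies (q implies p) = 1.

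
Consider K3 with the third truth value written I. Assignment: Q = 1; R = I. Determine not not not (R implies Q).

R implies Q = I implies 1 = 1  [not I or 1]
not (R implies Q) = not 1 = 0
not not (R implies Q) = not 0 = 1
not not not (R implies Q) = not 1 = 0

0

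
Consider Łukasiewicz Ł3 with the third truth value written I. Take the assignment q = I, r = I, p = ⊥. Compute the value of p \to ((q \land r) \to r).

⊤

q \land r = I \land I = I
(q \land r) \to r = I \to I = ⊤  [min(1, 1−½+½)]
p \to ((q \land r) \to r) = ⊥ \to ⊤ = ⊤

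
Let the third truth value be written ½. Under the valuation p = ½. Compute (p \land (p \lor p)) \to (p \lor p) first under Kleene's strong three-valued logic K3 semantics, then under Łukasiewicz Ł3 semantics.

In Kleene's strong three-valued logic K3: p \lor p = ½ \lor ½ = ½
p \land (p \lor p) = ½ \land ½ = ½
p \lor p = ½ \lor ½ = ½
(p \land (p \lor p)) \to (p \lor p) = ½ \to ½ = ½  [\lnot ½ \lor ½]
In Łukasiewicz Ł3: p \lor p = ½ \lor ½ = ½
p \land (p \lor p) = ½ \land ½ = ½
p \lor p = ½ \lor ½ = ½
(p \land (p \lor p)) \to (p \lor p) = ½ \to ½ = ⊤  [min(1, 1−½+½)]
They differ because Kleene's strong three-valued logic K3 and Łukasiewicz Ł3 treat ½ differently under implication.

½; ⊤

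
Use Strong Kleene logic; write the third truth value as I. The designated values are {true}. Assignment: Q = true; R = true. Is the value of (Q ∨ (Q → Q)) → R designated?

Yes

Q → Q = true → true = true
Q ∨ (Q → Q) = true ∨ true = true
(Q ∨ (Q → Q)) → R = true → true = true
true ∈ {true}.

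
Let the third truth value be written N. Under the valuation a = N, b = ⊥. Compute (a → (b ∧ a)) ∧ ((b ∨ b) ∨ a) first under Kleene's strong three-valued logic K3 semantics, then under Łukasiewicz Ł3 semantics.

N; N

In Kleene's strong three-valued logic K3: b ∧ a = ⊥ ∧ N = ⊥
a → (b ∧ a) = N → ⊥ = N  [¬N ∨ ⊥]
b ∨ b = ⊥ ∨ ⊥ = ⊥
(b ∨ b) ∨ a = ⊥ ∨ N = N
(a → (b ∧ a)) ∧ ((b ∨ b) ∨ a) = N ∧ N = N
In Łukasiewicz Ł3: b ∧ a = ⊥ ∧ N = ⊥
a → (b ∧ a) = N → ⊥ = N
b ∨ b = ⊥ ∨ ⊥ = ⊥
(b ∨ b) ∨ a = ⊥ ∨ N = N
(a → (b ∧ a)) ∧ ((b ∨ b) ∨ a) = N ∧ N = N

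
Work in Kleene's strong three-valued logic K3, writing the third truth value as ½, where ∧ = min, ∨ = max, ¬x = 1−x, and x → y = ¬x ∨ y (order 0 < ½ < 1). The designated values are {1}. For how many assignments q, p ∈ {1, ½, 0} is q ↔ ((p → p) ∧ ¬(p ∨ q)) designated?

Designated under: (q=0, p=1).

1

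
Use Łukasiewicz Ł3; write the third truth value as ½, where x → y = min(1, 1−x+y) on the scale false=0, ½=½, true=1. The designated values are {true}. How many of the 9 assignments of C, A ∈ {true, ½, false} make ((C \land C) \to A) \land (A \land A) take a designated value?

Designated under: (C=true, A=true); (C=½, A=true); (C=false, A=true).

3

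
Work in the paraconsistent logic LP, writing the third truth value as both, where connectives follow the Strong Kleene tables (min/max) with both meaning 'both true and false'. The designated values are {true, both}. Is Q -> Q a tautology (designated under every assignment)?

Every assignment of Q over {true, both, false} gives a value in {true, both}.
In particular, with Q=both: Q -> Q = both.

Yes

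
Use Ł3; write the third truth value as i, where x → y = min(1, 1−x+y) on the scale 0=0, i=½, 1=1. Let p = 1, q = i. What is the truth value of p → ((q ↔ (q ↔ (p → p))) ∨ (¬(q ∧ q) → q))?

p → p = 1 → 1 = 1
q ↔ (p → p) = i ↔ 1 = i  [1 − |½−1|]
q ↔ (q ↔ (p → p)) = i ↔ i = 1
q ∧ q = i ∧ i = i
¬(q ∧ q) = ¬i = i
¬(q ∧ q) → q = i → i = 1
(q ↔ (q ↔ (p → p))) ∨ (¬(q ∧ q) → q) = 1 ∨ 1 = 1
p → ((q ↔ (q ↔ (p → p))) ∨ (¬(q ∧ q) → q)) = 1 → 1 = 1

1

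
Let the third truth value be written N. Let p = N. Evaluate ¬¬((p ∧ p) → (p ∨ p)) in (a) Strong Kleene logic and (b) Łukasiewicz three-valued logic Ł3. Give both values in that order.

In Strong Kleene logic: p ∧ p = N ∧ N = N
p ∨ p = N ∨ N = N
(p ∧ p) → (p ∨ p) = N → N = N  [¬N ∨ N]
¬((p ∧ p) → (p ∨ p)) = ¬N = N
¬¬((p ∧ p) → (p ∨ p)) = ¬N = N
In Łukasiewicz three-valued logic Ł3: p ∧ p = N ∧ N = N
p ∨ p = N ∨ N = N
(p ∧ p) → (p ∨ p) = N → N = true
¬((p ∧ p) → (p ∨ p)) = ¬true = false
¬¬((p ∧ p) → (p ∨ p)) = ¬false = true
They differ because Strong Kleene logic and Łukasiewicz three-valued logic Ł3 treat N differently under implication.

N; true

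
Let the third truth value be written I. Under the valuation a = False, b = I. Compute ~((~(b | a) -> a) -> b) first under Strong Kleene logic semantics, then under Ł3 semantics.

In Strong Kleene logic: b | a = I | False = I
~(b | a) = ~I = I
~(b | a) -> a = I -> False = I
(~(b | a) -> a) -> b = I -> I = I
~((~(b | a) -> a) -> b) = ~I = I
In Ł3: b | a = I | False = I
~(b | a) = ~I = I
~(b | a) -> a = I -> False = I  [min(1, 1−½+0)]
(~(b | a) -> a) -> b = I -> I = True
~((~(b | a) -> a) -> b) = ~True = False
They differ because Strong Kleene logic and Ł3 treat I differently under implication.

I; False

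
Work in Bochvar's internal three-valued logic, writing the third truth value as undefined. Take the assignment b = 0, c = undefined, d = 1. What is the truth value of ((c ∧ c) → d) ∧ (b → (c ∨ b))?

c ∧ c = undefined ∧ undefined = undefined
(c ∧ c) → d = undefined → 1 = undefined  [any arg is the third value ⇒ result is the third value]
c ∨ b = undefined ∨ 0 = undefined
b → (c ∨ b) = 0 → undefined = undefined
((c ∧ c) → d) ∧ (b → (c ∨ b)) = undefined ∧ undefined = undefined

undefined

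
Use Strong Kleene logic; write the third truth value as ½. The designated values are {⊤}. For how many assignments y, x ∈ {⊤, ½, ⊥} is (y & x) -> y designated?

Of the 9 assignments, 7 give a value in {⊤}.

7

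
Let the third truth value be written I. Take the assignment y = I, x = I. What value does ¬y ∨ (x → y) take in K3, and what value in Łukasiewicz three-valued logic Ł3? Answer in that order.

I; 1

In K3: ¬y = ¬I = I
x → y = I → I = I
¬y ∨ (x → y) = I ∨ I = I
In Łukasiewicz three-valued logic Ł3: ¬y = ¬I = I
x → y = I → I = 1  [min(1, 1−½+½)]
¬y ∨ (x → y) = I ∨ 1 = 1
They differ because K3 and Łukasiewicz three-valued logic Ł3 treat I differently under implication.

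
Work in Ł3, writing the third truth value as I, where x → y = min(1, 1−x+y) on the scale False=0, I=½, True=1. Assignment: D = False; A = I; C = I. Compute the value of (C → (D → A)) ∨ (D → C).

D → A = False → I = True  [min(1, 1−0+½)]
C → (D → A) = I → True = True
D → C = False → I = True
(C → (D → A)) ∨ (D → C) = True ∨ True = True

True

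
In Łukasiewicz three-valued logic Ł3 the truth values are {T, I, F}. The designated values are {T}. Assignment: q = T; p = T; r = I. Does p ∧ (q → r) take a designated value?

q → r = T → I = I  [min(1, 1−1+½)]
p ∧ (q → r) = T ∧ I = I
I ∉ {T}.

No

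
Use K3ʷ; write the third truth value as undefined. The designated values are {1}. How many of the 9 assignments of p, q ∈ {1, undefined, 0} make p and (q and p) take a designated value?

1

Designated under: (p=1, q=1).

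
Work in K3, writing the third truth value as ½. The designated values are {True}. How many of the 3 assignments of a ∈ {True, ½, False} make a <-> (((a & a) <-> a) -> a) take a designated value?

2

a=True: True ✓
a=½: ½ ·
a=False: True ✓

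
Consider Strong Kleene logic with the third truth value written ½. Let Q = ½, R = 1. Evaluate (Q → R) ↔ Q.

Q → R = ½ → 1 = 1  [¬½ ∨ 1]
(Q → R) ↔ Q = 1 ↔ ½ = ½

½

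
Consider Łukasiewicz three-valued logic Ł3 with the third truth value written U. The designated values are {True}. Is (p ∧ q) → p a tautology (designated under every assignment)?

Yes

Every assignment of p, q over {True, U, False} gives a value in {True}.
In particular, with p=U, q=U: (p ∧ q) → p = True.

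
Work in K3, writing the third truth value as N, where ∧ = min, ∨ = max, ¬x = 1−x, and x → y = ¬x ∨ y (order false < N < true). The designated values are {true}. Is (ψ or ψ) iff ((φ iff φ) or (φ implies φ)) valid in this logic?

No

Countermodel: ψ=true, φ=N gives N, which is not designated.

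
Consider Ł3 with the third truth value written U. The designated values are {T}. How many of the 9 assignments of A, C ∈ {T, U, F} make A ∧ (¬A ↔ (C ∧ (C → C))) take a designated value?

Designated under: (A=T, C=F).

1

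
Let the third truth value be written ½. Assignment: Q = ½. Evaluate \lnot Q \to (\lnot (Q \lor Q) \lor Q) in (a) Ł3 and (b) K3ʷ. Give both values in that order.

1; ½

In Ł3: \lnot Q = \lnot ½ = ½
Q \lor Q = ½ \lor ½ = ½
\lnot (Q \lor Q) = \lnot ½ = ½
\lnot (Q \lor Q) \lor Q = ½ \lor ½ = ½
\lnot Q \to (\lnot (Q \lor Q) \lor Q) = ½ \to ½ = 1  [min(1, 1−½+½)]
In K3ʷ: \lnot Q = \lnot ½ = ½
Q \lor Q = ½ \lor ½ = ½
\lnot (Q \lor Q) = \lnot ½ = ½
\lnot (Q \lor Q) \lor Q = ½ \lor ½ = ½
\lnot Q \to (\lnot (Q \lor Q) \lor Q) = ½ \to ½ = ½  [any arg is the third value ⇒ result is the third value]
They differ because Ł3 and K3ʷ treat ½ differently under the binary connectives.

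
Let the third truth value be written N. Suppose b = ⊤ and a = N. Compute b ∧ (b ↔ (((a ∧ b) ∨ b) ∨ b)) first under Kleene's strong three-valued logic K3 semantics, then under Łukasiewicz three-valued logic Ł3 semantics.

⊤; ⊤

In Kleene's strong three-valued logic K3: a ∧ b = N ∧ ⊤ = N
(a ∧ b) ∨ b = N ∨ ⊤ = ⊤
((a ∧ b) ∨ b) ∨ b = ⊤ ∨ ⊤ = ⊤
b ↔ (((a ∧ b) ∨ b) ∨ b) = ⊤ ↔ ⊤ = ⊤
b ∧ (b ↔ (((a ∧ b) ∨ b) ∨ b)) = ⊤ ∧ ⊤ = ⊤
In Łukasiewicz three-valued logic Ł3: a ∧ b = N ∧ ⊤ = N
(a ∧ b) ∨ b = N ∨ ⊤ = ⊤
((a ∧ b) ∨ b) ∨ b = ⊤ ∨ ⊤ = ⊤
b ↔ (((a ∧ b) ∨ b) ∨ b) = ⊤ ↔ ⊤ = ⊤
b ∧ (b ↔ (((a ∧ b) ∨ b) ∨ b)) = ⊤ ∧ ⊤ = ⊤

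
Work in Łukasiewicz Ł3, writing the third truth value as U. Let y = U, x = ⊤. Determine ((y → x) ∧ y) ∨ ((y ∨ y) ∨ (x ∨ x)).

⊤

y → x = U → ⊤ = ⊤  [min(1, 1−½+1)]
(y → x) ∧ y = ⊤ ∧ U = U
y ∨ y = U ∨ U = U
x ∨ x = ⊤ ∨ ⊤ = ⊤
(y ∨ y) ∨ (x ∨ x) = U ∨ ⊤ = ⊤
((y → x) ∧ y) ∨ ((y ∨ y) ∨ (x ∨ x)) = U ∨ ⊤ = ⊤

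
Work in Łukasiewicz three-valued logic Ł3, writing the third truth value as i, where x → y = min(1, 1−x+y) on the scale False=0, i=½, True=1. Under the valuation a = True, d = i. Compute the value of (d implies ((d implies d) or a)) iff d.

i

d implies d = i implies i = True
(d implies d) or a = True or True = True
d implies ((d implies d) or a) = i implies True = True
(d implies ((d implies d) or a)) iff d = True iff i = i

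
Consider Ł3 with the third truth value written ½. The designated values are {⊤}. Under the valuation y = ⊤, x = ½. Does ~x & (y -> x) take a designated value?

~x = ~½ = ½
y -> x = ⊤ -> ½ = ½
~x & (y -> x) = ½ & ½ = ½
½ ∉ {⊤}.

No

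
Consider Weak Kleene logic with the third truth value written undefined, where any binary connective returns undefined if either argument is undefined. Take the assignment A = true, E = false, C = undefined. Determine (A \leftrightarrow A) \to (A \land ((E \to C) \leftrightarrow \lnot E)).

undefined

A \leftrightarrow A = true \leftrightarrow true = true
E \to C = false \to undefined = undefined  [any arg is the third value ⇒ result is the third value]
\lnot E = \lnot false = true
(E \to C) \leftrightarrow \lnot E = undefined \leftrightarrow true = undefined
A \land ((E \to C) \leftrightarrow \lnot E) = true \land undefined = undefined
(A \leftrightarrow A) \to (A \land ((E \to C) \leftrightarrow \lnot E)) = true \to undefined = undefined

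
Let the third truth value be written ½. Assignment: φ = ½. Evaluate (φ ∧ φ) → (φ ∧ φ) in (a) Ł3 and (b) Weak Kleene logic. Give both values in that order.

In Ł3: φ ∧ φ = ½ ∧ ½ = ½
φ ∧ φ = ½ ∧ ½ = ½
(φ ∧ φ) → (φ ∧ φ) = ½ → ½ = true  [min(1, 1−½+½)]
In Weak Kleene logic: φ ∧ φ = ½ ∧ ½ = ½
φ ∧ φ = ½ ∧ ½ = ½
(φ ∧ φ) → (φ ∧ φ) = ½ → ½ = ½
They differ because Ł3 and Weak Kleene logic treat ½ differently under the binary connectives.

true; ½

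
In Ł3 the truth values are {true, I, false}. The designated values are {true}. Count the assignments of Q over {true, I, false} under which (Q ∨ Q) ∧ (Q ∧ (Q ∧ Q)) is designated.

Q=true: true ✓
Q=I: I ·
Q=false: false ·

1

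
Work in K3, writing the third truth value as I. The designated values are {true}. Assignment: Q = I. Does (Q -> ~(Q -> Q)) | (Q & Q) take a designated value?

No

Q -> Q = I -> I = I  [~I | I]
~(Q -> Q) = ~I = I
Q -> ~(Q -> Q) = I -> I = I
Q & Q = I & I = I
(Q -> ~(Q -> Q)) | (Q & Q) = I | I = I
I ∉ {true}.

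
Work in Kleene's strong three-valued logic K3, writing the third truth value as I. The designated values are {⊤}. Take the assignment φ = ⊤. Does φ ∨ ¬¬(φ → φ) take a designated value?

Yes

φ → φ = ⊤ → ⊤ = ⊤
¬(φ → φ) = ¬⊤ = ⊥
¬¬(φ → φ) = ¬⊥ = ⊤
φ ∨ ¬¬(φ → φ) = ⊤ ∨ ⊤ = ⊤
⊤ ∈ {⊤}.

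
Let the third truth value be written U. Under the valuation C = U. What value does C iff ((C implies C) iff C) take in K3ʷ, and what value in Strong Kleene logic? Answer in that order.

In K3ʷ: C implies C = U implies U = U
(C implies C) iff C = U iff U = U
C iff ((C implies C) iff C) = U iff U = U
In Strong Kleene logic: C implies C = U implies U = U
(C implies C) iff C = U iff U = U
C iff ((C implies C) iff C) = U iff U = U

U; U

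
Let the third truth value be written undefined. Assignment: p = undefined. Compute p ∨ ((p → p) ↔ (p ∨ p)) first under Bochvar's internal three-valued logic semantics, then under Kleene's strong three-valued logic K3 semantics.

undefined; undefined

In Bochvar's internal three-valued logic: p → p = undefined → undefined = undefined  [any arg is the third value ⇒ result is the third value]
p ∨ p = undefined ∨ undefined = undefined
(p → p) ↔ (p ∨ p) = undefined ↔ undefined = undefined
p ∨ ((p → p) ↔ (p ∨ p)) = undefined ∨ undefined = undefined
In Kleene's strong three-valued logic K3: p → p = undefined → undefined = undefined  [¬undefined ∨ undefined]
p ∨ p = undefined ∨ undefined = undefined
(p → p) ↔ (p ∨ p) = undefined ↔ undefined = undefined
p ∨ ((p → p) ↔ (p ∨ p)) = undefined ∨ undefined = undefined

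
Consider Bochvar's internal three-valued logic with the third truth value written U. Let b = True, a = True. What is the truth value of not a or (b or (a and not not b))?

True

not a = not True = False
not b = not True = False
not not b = not False = True
a and not not b = True and True = True
b or (a and not not b) = True or True = True
not a or (b or (a and not not b)) = False or True = True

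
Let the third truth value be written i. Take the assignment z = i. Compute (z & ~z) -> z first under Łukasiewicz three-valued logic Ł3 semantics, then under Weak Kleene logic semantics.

In Łukasiewicz three-valued logic Ł3: ~z = ~i = i
z & ~z = i & i = i
(z & ~z) -> z = i -> i = 1  [min(1, 1−½+½)]
In Weak Kleene logic: ~z = ~i = i
z & ~z = i & i = i
(z & ~z) -> z = i -> i = i  [any arg is the third value ⇒ result is the third value]
They differ because Łukasiewicz three-valued logic Ł3 and Weak Kleene logic treat i differently under the binary connectives.

1; i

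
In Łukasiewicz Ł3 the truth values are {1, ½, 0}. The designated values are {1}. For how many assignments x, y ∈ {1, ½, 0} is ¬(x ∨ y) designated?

1

Designated under: (x=0, y=0).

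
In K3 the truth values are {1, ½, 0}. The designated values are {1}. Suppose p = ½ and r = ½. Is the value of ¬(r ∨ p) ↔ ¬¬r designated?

r ∨ p = ½ ∨ ½ = ½
¬(r ∨ p) = ¬½ = ½
¬r = ¬½ = ½
¬¬r = ¬½ = ½
¬(r ∨ p) ↔ ¬¬r = ½ ↔ ½ = ½
½ ∉ {1}.

No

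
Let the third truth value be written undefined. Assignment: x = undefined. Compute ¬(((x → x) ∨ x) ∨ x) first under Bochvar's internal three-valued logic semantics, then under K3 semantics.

In Bochvar's internal three-valued logic: x → x = undefined → undefined = undefined  [any arg is the third value ⇒ result is the third value]
(x → x) ∨ x = undefined ∨ undefined = undefined
((x → x) ∨ x) ∨ x = undefined ∨ undefined = undefined
¬(((x → x) ∨ x) ∨ x) = ¬undefined = undefined
In K3: x → x = undefined → undefined = undefined  [¬undefined ∨ undefined]
(x → x) ∨ x = undefined ∨ undefined = undefined
((x → x) ∨ x) ∨ x = undefined ∨ undefined = undefined
¬(((x → x) ∨ x) ∨ x) = ¬undefined = undefined

undefined; undefined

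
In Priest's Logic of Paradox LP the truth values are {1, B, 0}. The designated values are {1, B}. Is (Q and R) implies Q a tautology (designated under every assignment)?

Yes

Every assignment of Q, R over {1, B, 0} gives a value in {1, B}.
In particular, with Q=B, R=B: (Q and R) implies Q = B.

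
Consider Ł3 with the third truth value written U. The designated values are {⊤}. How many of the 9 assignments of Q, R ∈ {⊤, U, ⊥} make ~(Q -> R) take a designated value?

1

Designated under: (Q=⊤, R=⊥).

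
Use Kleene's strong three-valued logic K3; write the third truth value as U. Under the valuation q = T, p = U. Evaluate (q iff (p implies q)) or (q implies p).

T

p implies q = U implies T = T  [not U or T]
q iff (p implies q) = T iff T = T
q implies p = T implies U = U
(q iff (p implies q)) or (q implies p) = T or U = T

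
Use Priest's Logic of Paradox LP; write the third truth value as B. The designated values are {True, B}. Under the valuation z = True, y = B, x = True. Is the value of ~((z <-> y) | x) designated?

z <-> y = True <-> B = B
(z <-> y) | x = B | True = True
~((z <-> y) | x) = ~True = False
False ∉ {True, B}.

No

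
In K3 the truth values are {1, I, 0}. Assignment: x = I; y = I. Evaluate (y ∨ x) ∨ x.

I

y ∨ x = I ∨ I = I
(y ∨ x) ∨ x = I ∨ I = I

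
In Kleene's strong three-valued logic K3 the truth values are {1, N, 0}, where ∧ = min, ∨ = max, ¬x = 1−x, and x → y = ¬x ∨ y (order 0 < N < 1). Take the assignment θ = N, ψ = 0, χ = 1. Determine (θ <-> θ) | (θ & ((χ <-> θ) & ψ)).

N

θ <-> θ = N <-> N = N
χ <-> θ = 1 <-> N = N
(χ <-> θ) & ψ = N & 0 = 0
θ & ((χ <-> θ) & ψ) = N & 0 = 0
(θ <-> θ) | (θ & ((χ <-> θ) & ψ)) = N | 0 = N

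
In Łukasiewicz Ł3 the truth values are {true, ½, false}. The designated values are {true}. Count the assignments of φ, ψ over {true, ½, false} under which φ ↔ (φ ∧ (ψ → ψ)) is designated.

9

Of the 9 assignments, 9 give a value in {true}.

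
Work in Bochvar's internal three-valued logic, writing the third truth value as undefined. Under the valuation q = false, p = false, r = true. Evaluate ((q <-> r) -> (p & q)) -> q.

false

q <-> r = false <-> true = false
p & q = false & false = false
(q <-> r) -> (p & q) = false -> false = true
((q <-> r) -> (p & q)) -> q = true -> false = false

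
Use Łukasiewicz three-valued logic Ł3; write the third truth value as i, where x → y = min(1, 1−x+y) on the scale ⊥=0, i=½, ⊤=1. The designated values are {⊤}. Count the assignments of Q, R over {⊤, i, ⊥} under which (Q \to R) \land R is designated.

3

Designated under: (Q=⊤, R=⊤); (Q=i, R=⊤); (Q=⊥, R=⊤).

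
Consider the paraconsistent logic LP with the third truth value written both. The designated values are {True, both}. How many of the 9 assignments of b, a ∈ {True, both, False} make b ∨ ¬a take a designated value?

8

Of the 9 assignments, 8 give a value in {True, both}.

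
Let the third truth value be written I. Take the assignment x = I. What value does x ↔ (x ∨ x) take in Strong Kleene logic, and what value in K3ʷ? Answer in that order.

I; I

In Strong Kleene logic: x ∨ x = I ∨ I = I
x ↔ (x ∨ x) = I ↔ I = I
In K3ʷ: x ∨ x = I ∨ I = I
x ↔ (x ∨ x) = I ↔ I = I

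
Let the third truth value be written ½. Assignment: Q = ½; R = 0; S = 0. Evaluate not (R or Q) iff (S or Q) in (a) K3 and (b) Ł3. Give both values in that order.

½; 1

In K3: R or Q = 0 or ½ = ½
not (R or Q) = not ½ = ½
S or Q = 0 or ½ = ½
not (R or Q) iff (S or Q) = ½ iff ½ = ½
In Ł3: R or Q = 0 or ½ = ½
not (R or Q) = not ½ = ½
S or Q = 0 or ½ = ½
not (R or Q) iff (S or Q) = ½ iff ½ = 1
They differ because K3 and Ł3 treat ½ differently under implication.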